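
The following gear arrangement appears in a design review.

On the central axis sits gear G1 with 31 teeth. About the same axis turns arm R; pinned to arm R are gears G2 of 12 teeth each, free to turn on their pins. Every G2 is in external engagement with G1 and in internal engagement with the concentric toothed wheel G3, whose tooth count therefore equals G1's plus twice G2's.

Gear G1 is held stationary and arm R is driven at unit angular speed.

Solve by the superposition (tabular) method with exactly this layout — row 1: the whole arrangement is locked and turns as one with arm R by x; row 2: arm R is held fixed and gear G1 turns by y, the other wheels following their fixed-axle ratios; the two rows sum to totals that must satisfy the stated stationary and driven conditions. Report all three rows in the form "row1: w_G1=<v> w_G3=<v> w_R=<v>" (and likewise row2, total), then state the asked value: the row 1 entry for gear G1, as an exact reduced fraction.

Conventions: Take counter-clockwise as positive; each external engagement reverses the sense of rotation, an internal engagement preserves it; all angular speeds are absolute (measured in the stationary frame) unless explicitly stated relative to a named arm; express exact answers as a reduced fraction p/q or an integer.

class = planetary set [G3 = 31+2·12 = 55; Willis about the carrier]
row 1: whole set turns with the arm by x
superposition row 2 [arm held]: sun y, ring −(31/55)·y, arm 0
boundary: total ω_sun = x + y = 0 and total ω_arm = x = 1  ⇒  y = -1, x = 1
row 2 ring = −(31/55)·(-1) = 31/55
totals (row 1 + row 2): sun 1 + (-1) = 0, ring 1 + 31/55 = 86/55, arm 1 + 0 = 1
asked cell (row1, sun) = 1

row1: w_G1=1 w_G3=1 w_R=1
row2: w_G1=-1 w_G3=31/55 w_R=0
total: w_G1=0 w_G3=86/55 w_R=1
asked value: 1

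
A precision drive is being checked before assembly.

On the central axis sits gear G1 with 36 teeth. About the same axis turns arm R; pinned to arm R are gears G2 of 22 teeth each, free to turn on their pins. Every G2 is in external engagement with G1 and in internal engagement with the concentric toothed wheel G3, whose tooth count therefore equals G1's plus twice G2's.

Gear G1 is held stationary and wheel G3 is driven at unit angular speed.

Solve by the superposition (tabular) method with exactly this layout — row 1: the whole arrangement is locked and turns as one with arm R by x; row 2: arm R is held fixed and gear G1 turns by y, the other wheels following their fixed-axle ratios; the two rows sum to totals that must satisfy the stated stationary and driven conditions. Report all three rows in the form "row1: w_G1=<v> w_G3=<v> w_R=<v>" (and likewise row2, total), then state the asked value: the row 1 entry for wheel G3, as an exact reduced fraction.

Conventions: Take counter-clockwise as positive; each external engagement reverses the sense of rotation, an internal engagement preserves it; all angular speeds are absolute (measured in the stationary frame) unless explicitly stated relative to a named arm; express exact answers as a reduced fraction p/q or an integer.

planetary set (36T centre, 22T on arm, 80T internal) — Willis relation
row 1 — lock + rotate with arm: ω_sun = ω_ring = ω_arm = x
row 2: sun turns y, ring = −(36/80)·y, arm 0
boundary: total ω_sun = x + y = 0 and total ω_ring = x − (36/80)·y = 1  ⇒  y = -20/29, x = 20/29
row 2 ring = −(36/80)·(-20/29) = 9/29
totals (row 1 + row 2): sun 20/29 + (-20/29) = 0, ring 20/29 + 9/29 = 1, arm 20/29 + 0 = 20/29
asked cell (row1, ring) = 20/29

row1: w_G1=20/29 w_G3=20/29 w_R=20/29
row2: w_G1=-20/29 w_G3=9/29 w_R=0
total: w_G1=0 w_G3=1 w_R=20/29
asked value: 20/29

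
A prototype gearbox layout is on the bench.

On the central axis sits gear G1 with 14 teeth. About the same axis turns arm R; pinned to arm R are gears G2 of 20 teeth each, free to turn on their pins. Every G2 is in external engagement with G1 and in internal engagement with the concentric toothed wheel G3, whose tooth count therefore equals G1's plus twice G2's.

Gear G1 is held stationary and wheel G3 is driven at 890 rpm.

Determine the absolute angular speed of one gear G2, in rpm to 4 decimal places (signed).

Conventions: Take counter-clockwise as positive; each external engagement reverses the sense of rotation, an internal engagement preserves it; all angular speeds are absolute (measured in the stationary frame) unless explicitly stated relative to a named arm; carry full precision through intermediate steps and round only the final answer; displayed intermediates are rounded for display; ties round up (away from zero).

+1201.5000 rpm

topology: planetary set — G1 14T / G2 20T / G3 54T, arm = carrier (Willis)
normalise by the input: solve with ω_ring = 1, then scale by 890 rpm
ring teeth: 14 + 2·20 = 54
14(ω_sun−ω_arm) = −54(ω_ring−ω_arm),  ω_sun = 0, ω_ring = 1
14(0−ω_arm) = −54(1−ω_arm)  ⇒  68·ω_arm = 54  ⇒  ω_arm = 27/34
sun–planet mesh: 14·(0−27/34) = −20·(ω_p−ω_arm)  ⇒  ω_p−ω_arm = 189/340
ω_p = 27/34 + 189/340 = 27/20
scale: ω_p = 27/20 × 890 rpm = +1201.5000 rpm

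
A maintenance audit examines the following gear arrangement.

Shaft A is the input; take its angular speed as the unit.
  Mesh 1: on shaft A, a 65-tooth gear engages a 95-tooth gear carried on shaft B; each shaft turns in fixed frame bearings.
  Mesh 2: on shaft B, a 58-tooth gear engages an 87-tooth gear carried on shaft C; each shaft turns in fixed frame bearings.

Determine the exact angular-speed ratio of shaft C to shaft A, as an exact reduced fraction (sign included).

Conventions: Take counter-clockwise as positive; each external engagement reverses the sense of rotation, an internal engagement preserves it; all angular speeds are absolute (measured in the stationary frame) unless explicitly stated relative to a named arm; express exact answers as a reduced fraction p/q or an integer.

26/57

class = fixed-axis compound train [2 meshes; 2 ratios multiply, 2 sense flips]
mesh 1 [65T→95T]: running ratio 13/19, sense −
mesh 2 [58T→87T]: running ratio 26/57, sense +
ω_out/ω_in = 26/57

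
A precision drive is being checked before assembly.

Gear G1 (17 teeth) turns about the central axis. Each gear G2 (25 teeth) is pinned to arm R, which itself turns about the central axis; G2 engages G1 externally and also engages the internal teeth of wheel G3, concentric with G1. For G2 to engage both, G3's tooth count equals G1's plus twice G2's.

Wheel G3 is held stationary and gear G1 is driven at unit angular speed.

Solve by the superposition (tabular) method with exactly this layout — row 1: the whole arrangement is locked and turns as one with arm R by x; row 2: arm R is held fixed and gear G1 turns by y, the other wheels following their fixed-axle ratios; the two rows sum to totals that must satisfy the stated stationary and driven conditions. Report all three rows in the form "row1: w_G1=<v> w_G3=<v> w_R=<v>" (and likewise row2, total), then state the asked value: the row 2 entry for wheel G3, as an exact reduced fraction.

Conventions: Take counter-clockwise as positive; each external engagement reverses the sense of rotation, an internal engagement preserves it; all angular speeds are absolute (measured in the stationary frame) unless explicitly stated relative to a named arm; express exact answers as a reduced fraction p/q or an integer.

row1: w_G1=17/84 w_G3=17/84 w_R=17/84
row2: w_G1=67/84 w_G3=-17/84 w_R=0
total: w_G1=1 w_G3=0 w_R=17/84
asked value: -17/84

topology: planetary set — G1 17T / G2 25T / G3 67T, arm = carrier (Willis)
row 1: whole set turns with the arm by x
row 2 (arm held, sun turns y): ω_ring = −(17/67)·y, ω_arm = 0
boundary: total ω_ring = x − (17/67)·y = 0 and total ω_sun = x + y = 1  ⇒  y = 67/84, x = 17/84
row 2 ring = −(17/67)·67/84 = -17/84
totals (row 1 + row 2): sun 17/84 + 67/84 = 1, ring 17/84 + (-17/84) = 0, arm 17/84 + 0 = 17/84
asked cell (row2, ring) = -17/84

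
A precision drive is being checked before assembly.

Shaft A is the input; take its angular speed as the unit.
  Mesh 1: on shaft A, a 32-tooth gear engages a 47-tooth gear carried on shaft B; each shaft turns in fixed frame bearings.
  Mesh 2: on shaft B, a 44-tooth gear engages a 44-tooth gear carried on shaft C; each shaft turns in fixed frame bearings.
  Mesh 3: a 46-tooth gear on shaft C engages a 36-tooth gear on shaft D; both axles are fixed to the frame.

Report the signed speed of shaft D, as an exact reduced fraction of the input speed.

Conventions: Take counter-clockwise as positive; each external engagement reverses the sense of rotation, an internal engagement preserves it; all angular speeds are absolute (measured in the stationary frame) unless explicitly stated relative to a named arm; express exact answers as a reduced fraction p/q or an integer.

3-mesh fixed-axis compound train (all bearings frame-fixed)
mesh 1 [32T→47T]: |ω|/ω_in = 1×32/47 = 32/47, sense flips to −
mesh 2 [44T→44T]: |ω|/ω_in = (32/47)×44/44 = 32/47, sense flips to +
mesh 3 [46T→36T]: |ω|/ω_in = (32/47)×46/36 = 368/423, sense flips to −
signed output speed (× input speed) = -368/423

-368/423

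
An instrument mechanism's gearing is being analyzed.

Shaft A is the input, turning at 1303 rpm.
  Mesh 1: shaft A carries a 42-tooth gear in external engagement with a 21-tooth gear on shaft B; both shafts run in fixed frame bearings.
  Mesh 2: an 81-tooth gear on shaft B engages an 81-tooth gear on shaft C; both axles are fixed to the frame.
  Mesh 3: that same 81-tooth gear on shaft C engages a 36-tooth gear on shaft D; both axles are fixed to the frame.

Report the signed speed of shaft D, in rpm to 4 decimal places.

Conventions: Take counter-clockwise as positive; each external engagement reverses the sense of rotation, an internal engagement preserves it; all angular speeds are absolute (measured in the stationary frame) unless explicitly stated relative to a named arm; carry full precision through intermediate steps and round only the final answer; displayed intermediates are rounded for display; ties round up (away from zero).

-5863.5000 rpm

class = fixed-axis compound train [3 meshes; 3 ratios multiply, 3 sense flips]
mesh 1 [42T→21T]: ω = 1303.0000×42/21 = 2606.0000 rpm, sense flips to −
mesh 2 [81T→81T]: ω = 2606.0000×81/81 = 2606.0000 rpm, sense flips to +
mesh 3 [81T→36T]: ω = 2606.0000×81/36 = 5863.5000 rpm, sense flips to −
signed output speed = -5863.5000 rpm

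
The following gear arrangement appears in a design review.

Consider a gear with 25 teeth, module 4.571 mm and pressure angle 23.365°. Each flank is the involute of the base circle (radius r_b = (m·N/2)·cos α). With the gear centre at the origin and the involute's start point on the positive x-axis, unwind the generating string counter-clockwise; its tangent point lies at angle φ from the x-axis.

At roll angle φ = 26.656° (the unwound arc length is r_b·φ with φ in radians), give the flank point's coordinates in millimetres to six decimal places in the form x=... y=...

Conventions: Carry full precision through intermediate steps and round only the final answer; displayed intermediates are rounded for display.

x=57.825028 y=1.722777

class = single-mesh tooth geometry [base-circle involute, m = 4.571, 25T]
pitch radius r_p = m·N/2 = 4.571·25/2 = 57.137500
base radius r_b = r_p·cos α = 57.137500·cos 23.365° = 52.452057
roll angle φ = 26.656° = 0.46523497 rad
x = r_b·(cos φ + φ·sin φ) = 57.825028
y = r_b·(sin φ − φ·cos φ) = 1.722777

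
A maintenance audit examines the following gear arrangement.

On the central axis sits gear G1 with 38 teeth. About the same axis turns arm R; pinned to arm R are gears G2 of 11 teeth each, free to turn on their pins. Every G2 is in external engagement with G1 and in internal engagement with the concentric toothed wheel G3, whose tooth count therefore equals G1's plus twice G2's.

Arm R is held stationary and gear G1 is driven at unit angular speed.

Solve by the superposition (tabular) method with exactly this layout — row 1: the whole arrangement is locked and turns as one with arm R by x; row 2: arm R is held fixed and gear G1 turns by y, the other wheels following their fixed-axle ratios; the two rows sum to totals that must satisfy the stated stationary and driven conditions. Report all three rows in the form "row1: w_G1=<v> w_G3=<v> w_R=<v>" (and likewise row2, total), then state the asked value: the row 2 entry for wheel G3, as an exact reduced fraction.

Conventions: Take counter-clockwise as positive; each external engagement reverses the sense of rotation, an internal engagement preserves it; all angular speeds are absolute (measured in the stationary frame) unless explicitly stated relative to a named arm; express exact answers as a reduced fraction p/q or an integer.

class = planetary set [G3 = 38+2·11 = 60; Willis about the carrier]
row 1 (train locked, turned with arm): all members turn x
superposition row 2 [arm held]: sun y, ring −(38/60)·y, arm 0
boundary: total ω_arm = x = 0 and total ω_sun = x + y = 1  ⇒  y = 1, x = 0
row 2 ring = −(38/60)·1 = -19/30
totals (row 1 + row 2): sun 0 + 1 = 1, ring 0 + (-19/30) = -19/30, arm 0 + 0 = 0
asked cell (row2, ring) = -19/30

row1: w_G1=0 w_G3=0 w_R=0
row2: w_G1=1 w_G3=-19/30 w_R=0
total: w_G1=1 w_G3=-19/30 w_R=0
asked value: -19/30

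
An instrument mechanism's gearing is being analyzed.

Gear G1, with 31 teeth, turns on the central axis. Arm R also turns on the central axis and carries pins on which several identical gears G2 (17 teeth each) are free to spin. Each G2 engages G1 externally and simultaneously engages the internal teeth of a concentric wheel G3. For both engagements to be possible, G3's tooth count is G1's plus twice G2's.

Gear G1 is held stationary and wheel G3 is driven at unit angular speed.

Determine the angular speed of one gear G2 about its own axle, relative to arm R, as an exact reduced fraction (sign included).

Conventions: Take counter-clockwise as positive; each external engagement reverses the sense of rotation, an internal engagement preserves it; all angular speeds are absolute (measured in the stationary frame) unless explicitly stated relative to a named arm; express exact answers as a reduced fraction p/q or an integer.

2015/1632

class = planetary set [G3 = 31+2·17 = 65; Willis about the carrier]
ring teeth: 31 + 2·17 = 65
31(ω_sun−ω_arm) = −65(ω_ring−ω_arm),  ω_sun = 0, ω_ring = 1
31(0−ω_arm) = −65(1−ω_arm)  ⇒  96·ω_arm = 65  ⇒  ω_arm = 65/96
sun–planet mesh: 31·(0−65/96) = −17·(ω_p−ω_arm)  ⇒  ω_p−ω_arm = 2015/1632
exact speed ratio = 2015/1632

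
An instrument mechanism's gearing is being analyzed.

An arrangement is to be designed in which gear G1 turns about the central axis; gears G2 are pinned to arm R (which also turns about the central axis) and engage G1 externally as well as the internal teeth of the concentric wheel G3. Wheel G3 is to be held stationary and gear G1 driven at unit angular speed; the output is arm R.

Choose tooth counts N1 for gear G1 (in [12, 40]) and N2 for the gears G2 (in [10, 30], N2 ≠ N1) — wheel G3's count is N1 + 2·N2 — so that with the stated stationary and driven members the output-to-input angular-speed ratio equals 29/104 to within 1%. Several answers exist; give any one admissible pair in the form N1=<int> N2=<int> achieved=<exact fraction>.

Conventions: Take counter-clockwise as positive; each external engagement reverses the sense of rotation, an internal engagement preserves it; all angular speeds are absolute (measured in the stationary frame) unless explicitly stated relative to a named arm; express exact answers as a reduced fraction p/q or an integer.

N1=29 N2=23 achieved=29/104

design class (target 29/104): planetary set
Willis with ω_ring = 0: ω_arm/ω_sun = N1/(N1+N3); set equal to 29/104  ⇒  N3/N1 = 1/(29/104) − 1 = 75/29
N3 = N1 + 2·N2  ⇒  N2/N1 = (N3/N1 − 1)/2 = (75/29 − 1)/2 = 23/29
smallest multiple with N1 ≥ 12 and N2 ≥ 10: k = 1  ⇒  N1 = 1·29 = 29, N2 = 1·23 = 23 (N1 ≤ 40, N2 ≤ 30, N2 ≠ N1 ✓), N3 = 29 + 2·23 = 75
check: N1/(N1+N3) with N1 = 29, N3 = 75 gives 29/104; |achieved − target| = 0 ≤ 29/10400 ✓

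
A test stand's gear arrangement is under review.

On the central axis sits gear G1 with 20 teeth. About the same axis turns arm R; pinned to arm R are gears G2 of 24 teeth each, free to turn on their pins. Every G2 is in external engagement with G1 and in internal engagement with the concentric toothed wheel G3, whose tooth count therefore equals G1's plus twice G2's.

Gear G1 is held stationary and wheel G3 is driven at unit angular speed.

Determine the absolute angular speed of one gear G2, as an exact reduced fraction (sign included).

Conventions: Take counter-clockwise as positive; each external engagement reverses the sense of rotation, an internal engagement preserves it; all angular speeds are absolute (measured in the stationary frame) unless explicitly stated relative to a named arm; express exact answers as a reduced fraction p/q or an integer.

17/12

recognized (axles ride arm R): planetary set, 20/24/68 teeth
ring teeth: 20 + 2·24 = 68
20(ω_sun−ω_arm) = −68(ω_ring−ω_arm),  ω_sun = 0, ω_ring = 1
20(0−ω_arm) = −68(1−ω_arm)  ⇒  88·ω_arm = 68  ⇒  ω_arm = 17/22
sun–planet mesh: 20·(0−17/22) = −24·(ω_p−ω_arm)  ⇒  ω_p−ω_arm = 85/132
ω_p = 17/22 + 85/132 = 17/12
exact speed ratio = 17/12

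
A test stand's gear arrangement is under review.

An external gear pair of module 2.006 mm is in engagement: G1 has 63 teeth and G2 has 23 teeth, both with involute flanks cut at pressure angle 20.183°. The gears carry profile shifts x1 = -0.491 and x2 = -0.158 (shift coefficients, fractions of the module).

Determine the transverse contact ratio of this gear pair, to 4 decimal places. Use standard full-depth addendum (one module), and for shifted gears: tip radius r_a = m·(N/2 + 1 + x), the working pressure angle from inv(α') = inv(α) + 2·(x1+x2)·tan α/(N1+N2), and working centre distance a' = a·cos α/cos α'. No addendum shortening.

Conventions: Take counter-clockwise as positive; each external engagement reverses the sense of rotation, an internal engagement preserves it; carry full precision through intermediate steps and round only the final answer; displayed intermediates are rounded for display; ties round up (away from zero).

1.8862

single-mesh involute tooth geometry (63T engaging 23T at module 2.006)
base radii: r_b1 = 59.308907, r_b2 = 21.652458
tip radii: r_a1 = 64.210054, r_a2 = 24.758052
inv(α') = inv(20.183°) + 2·(-0.491-0.158)·tan α/(63+23) = 0.00978366  ⇒  α' = 17.45231°
a' = a·cos α / cos α' = 86.2580·cos 20.183°/cos 17.45231° = 84.868104
action lengths: √(r_a1²−r_b1²) = 24.604565, √(r_a2²−r_b2²) = 12.005507
base pitch p_b = π·m·cos α = 5.915061
CR = (24.604565 + 12.005507 − 84.868104·sin 17.45231°)/5.915061 = 1.886223
contact ratio ≈ 1.8862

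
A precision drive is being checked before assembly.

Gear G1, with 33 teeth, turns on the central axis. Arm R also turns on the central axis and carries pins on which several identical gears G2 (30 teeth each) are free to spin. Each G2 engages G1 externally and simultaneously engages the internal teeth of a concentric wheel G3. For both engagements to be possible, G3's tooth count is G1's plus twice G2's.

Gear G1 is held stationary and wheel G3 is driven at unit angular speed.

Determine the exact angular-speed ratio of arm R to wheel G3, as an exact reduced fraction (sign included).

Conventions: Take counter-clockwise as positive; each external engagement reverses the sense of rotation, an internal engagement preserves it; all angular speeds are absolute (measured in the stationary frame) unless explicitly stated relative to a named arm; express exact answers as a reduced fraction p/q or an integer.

31/42

topology: planetary set — G1 33T / G2 30T / G3 93T, arm = carrier (Willis)
ring teeth: 33 + 2·30 = 93
33(ω_sun−ω_arm) = −93(ω_ring−ω_arm),  ω_sun = 0, ω_ring = 1
33(0−ω_arm) = −93(1−ω_arm)  ⇒  126·ω_arm = 93  ⇒  ω_arm = 31/42
ω_out/ω_in = 31/42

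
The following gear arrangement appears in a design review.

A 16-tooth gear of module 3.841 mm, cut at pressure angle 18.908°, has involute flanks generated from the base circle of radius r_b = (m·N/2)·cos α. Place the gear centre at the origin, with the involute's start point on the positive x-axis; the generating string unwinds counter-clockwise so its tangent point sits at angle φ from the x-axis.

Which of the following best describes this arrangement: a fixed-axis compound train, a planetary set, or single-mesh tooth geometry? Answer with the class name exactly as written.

recognized (one wheel, involute flank): single-mesh tooth geometry, m = 3.841, N = 16
classification: single-mesh tooth geometry

single-mesh tooth geometry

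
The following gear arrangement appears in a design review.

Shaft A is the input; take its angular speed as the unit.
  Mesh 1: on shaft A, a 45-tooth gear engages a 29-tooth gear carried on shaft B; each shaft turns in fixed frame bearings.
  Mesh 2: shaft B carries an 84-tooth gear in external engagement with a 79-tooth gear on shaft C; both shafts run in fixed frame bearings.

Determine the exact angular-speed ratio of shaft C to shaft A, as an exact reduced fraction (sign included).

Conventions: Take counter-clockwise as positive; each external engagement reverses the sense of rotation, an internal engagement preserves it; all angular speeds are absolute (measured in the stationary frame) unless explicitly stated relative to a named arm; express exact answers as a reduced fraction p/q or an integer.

3780/2291

class = fixed-axis compound train [2 meshes; 2 ratios multiply, 2 sense flips]
mesh 1 [45T→29T]: running ratio 45/29, sense −
mesh 2 [84T→79T]: running ratio 3780/2291, sense +
ω_out/ω_in = 3780/2291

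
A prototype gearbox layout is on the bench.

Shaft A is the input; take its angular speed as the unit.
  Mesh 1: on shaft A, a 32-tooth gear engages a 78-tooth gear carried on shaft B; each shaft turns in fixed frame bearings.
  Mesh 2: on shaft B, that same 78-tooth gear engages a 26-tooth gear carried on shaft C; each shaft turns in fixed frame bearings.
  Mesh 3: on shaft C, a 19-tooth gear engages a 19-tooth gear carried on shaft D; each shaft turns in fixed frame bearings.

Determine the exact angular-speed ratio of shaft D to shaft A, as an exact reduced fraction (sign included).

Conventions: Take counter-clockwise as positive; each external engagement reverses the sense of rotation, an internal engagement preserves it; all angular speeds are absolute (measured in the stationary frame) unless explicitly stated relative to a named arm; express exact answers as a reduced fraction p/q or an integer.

-16/13

class = fixed-axis compound train [3 meshes; 3 ratios multiply, 3 sense flips]
mesh 1 [32T→78T]: running ratio 16/39, sense −
mesh 2 [78T→26T]: running ratio 16/13, sense +
mesh 3 [19T→19T]: running ratio 16/13, sense −
ω_out/ω_in = -16/13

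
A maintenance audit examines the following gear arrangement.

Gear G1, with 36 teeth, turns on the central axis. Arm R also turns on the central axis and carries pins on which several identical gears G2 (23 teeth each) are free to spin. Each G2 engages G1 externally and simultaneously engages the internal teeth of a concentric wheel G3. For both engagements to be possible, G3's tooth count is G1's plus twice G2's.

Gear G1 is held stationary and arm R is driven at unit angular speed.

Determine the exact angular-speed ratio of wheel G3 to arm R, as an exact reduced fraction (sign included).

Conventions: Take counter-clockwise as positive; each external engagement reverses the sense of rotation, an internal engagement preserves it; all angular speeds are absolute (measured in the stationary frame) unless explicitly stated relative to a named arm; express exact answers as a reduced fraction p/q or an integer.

59/41

recognized (axles ride arm R): planetary set, 36/23/82 teeth
ring teeth: 36 + 2·23 = 82
36(ω_sun−ω_arm) = −82(ω_ring−ω_arm),  ω_sun = 0, ω_arm = 1
ω_ring = 1 − (36/82)(0−1) = 59/41
ω_out/ω_in = 59/41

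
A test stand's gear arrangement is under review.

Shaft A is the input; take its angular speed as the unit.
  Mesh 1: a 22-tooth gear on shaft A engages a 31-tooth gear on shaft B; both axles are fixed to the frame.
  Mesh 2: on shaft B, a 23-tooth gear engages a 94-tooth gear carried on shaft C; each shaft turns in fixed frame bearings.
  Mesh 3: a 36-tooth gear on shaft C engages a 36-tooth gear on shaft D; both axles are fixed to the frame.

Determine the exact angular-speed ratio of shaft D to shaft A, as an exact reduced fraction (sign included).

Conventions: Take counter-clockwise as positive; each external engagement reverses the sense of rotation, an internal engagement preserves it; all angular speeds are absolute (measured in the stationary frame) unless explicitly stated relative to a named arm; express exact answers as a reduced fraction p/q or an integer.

-253/1457

class = fixed-axis compound train [3 meshes; 3 ratios multiply, 3 sense flips]
mesh 1 [22T→31T]: running ratio 22/31, sense −
mesh 2 [23T→94T]: running ratio 253/1457, sense +
mesh 3 [36T→36T]: running ratio 253/1457, sense −
ω_out/ω_in = -253/1457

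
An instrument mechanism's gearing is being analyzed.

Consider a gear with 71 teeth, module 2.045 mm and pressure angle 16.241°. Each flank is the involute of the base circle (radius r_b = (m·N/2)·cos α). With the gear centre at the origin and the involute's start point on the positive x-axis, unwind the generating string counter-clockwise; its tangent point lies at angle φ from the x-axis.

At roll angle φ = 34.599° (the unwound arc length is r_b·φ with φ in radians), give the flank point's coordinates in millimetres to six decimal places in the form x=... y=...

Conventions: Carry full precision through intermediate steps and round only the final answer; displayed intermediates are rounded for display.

class = single-mesh tooth geometry [base-circle involute, m = 2.045, 71T]
pitch radius r_p = m·N/2 = 2.045·71/2 = 72.597500
base radius r_b = r_p·cos α = 72.597500·cos 16.241° = 69.700409
roll angle φ = 34.599° = 0.60386647 rad
x = r_b·(cos φ + φ·sin φ) = 81.273424
y = r_b·(sin φ − φ·cos φ) = 4.931927

x=81.273424 y=4.931927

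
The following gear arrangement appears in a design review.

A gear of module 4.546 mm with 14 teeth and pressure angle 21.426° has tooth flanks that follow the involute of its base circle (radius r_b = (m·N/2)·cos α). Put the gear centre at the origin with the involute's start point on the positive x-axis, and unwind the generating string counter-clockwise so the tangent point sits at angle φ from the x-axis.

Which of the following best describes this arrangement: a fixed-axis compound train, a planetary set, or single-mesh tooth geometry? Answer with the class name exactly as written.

topology: single-mesh involute geometry — m = 4.546, N = 14
classification: single-mesh tooth geometry

single-mesh tooth geometry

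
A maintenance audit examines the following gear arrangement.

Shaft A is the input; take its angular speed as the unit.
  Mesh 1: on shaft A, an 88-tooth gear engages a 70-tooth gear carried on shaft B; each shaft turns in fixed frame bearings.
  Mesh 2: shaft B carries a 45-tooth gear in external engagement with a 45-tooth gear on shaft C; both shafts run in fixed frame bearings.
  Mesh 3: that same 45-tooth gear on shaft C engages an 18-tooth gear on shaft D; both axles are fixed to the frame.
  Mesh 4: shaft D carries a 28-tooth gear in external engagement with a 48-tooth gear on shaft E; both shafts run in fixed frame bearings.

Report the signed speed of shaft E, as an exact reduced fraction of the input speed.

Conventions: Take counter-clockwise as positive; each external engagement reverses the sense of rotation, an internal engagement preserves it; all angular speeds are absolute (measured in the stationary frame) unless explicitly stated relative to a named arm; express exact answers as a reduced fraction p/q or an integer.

4-mesh fixed-axis compound train (all bearings frame-fixed)
mesh 1 [88T→70T]: |ω|/ω_in = 1×88/70 = 44/35, sense flips to −
mesh 2 [45T→45T]: |ω|/ω_in = (44/35)×45/45 = 44/35, sense flips to +
mesh 3 [45T→18T]: |ω|/ω_in = (44/35)×45/18 = 22/7, sense flips to −
mesh 4 [28T→48T]: |ω|/ω_in = (22/7)×28/48 = 11/6, sense flips to +
signed output speed (× input speed) = 11/6

11/6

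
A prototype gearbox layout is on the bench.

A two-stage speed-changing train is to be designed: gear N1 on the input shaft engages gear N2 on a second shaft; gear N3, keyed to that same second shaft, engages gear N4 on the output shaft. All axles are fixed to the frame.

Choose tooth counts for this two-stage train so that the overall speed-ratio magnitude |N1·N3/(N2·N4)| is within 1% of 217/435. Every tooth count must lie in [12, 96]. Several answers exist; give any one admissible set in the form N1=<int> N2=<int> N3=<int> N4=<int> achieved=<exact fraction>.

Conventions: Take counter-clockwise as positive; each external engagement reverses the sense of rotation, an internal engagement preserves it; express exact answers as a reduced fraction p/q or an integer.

2-stage fixed-axis compound train for ratio 217/435
target = 217/435 in lowest terms: an exact hit needs N1·N3 = k·217 and N2·N4 = k·435 for one integer k, every count in [12, 96]; additionally prefer no 1:1 stage (N1 ≠ N2, N3 ≠ N4)
k = 1: no 1:1-free in-range split of k·217 and k·435 into factor pairs; take k = 2
k = 2: N1·N3 = 434 = 14·31, N2·N4 = 870 = 15·58
achieved = 14·31/(15·58) = 217/435; |achieved − target| = 0 ≤ 217/43500 ✓

N1=14 N2=15 N3=31 N4=58 achieved=217/435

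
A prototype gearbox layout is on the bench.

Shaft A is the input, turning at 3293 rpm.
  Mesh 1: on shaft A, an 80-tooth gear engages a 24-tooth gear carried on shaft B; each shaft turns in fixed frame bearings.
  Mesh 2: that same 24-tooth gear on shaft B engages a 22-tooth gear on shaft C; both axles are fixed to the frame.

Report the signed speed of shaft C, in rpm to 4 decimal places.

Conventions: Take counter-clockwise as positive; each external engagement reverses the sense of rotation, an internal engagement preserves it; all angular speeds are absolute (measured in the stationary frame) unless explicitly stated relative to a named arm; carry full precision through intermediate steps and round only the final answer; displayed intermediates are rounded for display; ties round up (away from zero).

+11974.5455 rpm

class = fixed-axis compound train [2 meshes; 2 ratios multiply, 2 sense flips]
mesh 1 [80T→24T]: ω = 3293.0000×80/24 = 10976.6667 rpm, sense flips to −
mesh 2 [24T→22T]: ω = 10976.6667×24/22 = 11974.5455 rpm, sense flips to +
signed output speed = +11974.5455 rpm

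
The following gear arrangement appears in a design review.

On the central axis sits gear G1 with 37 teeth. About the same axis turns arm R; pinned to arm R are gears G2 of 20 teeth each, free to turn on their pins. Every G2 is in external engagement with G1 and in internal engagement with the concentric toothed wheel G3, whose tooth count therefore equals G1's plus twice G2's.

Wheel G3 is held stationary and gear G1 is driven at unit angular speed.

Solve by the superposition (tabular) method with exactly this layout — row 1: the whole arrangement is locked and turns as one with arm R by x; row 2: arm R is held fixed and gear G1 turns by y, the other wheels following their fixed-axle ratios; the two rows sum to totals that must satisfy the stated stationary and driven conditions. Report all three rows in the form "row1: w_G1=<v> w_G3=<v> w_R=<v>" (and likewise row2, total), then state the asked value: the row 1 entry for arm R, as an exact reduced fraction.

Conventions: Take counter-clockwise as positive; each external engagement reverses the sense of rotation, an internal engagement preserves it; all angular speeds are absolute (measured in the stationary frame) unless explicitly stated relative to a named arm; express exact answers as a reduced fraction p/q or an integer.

recognized (axles ride arm R): planetary set, 37/20/77 teeth
superposition row 1 [locked train]: every member turns x
row 2: sun turns y, ring = −(37/77)·y, arm 0
boundary: total ω_ring = x − (37/77)·y = 0 and total ω_sun = x + y = 1  ⇒  y = 77/114, x = 37/114
row 2 ring = −(37/77)·77/114 = -37/114
totals (row 1 + row 2): sun 37/114 + 77/114 = 1, ring 37/114 + (-37/114) = 0, arm 37/114 + 0 = 37/114
asked cell (row1, arm) = 37/114

row1: w_G1=37/114 w_G3=37/114 w_R=37/114
row2: w_G1=77/114 w_G3=-37/114 w_R=0
total: w_G1=1 w_G3=0 w_R=37/114
asked value: 37/114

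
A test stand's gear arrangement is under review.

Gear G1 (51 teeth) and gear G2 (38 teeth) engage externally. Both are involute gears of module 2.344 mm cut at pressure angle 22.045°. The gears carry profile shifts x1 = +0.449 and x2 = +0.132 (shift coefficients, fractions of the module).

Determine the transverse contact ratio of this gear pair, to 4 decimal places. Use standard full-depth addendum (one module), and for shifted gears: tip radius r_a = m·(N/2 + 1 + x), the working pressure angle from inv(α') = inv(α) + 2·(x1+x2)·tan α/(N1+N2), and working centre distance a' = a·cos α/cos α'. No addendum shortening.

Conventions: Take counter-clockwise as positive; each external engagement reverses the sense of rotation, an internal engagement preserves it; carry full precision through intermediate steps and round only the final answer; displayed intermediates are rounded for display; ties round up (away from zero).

class = single-mesh tooth geometry [involute pair 51T × 38T, m = 2.344]
base radii: r_b1 = 55.402030, r_b2 = 41.279944
tip radii: r_a1 = 63.168456, r_a2 = 47.189408
inv(α') = inv(22.045°) + 2·(+0.449+0.132)·tan α/(51+38) = 0.02546926  ⇒  α' = 23.74243°
a' = a·cos α / cos α' = 104.3080·cos 22.045°/cos 23.74243° = 105.621263
action lengths: √(r_a1²−r_b1²) = 30.345821, √(r_a2²−r_b2²) = 22.864961
base pitch p_b = π·m·cos α = 6.825514
CR = (30.345821 + 22.864961 − 105.621263·sin 23.74243°)/6.825514 = 1.565442
contact ratio ≈ 1.5654

1.5654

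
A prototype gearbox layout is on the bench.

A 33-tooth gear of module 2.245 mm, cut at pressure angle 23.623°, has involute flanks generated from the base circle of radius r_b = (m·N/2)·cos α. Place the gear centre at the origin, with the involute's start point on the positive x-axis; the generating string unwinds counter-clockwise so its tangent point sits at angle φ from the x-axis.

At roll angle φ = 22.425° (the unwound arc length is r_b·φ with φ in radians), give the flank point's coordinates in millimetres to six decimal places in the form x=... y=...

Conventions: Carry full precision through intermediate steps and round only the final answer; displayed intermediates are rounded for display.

single-mesh involute tooth geometry (33T wheel at module 2.245)
pitch radius r_p = m·N/2 = 2.245·33/2 = 37.042500
base radius r_b = r_p·cos α = 37.042500·cos 23.623° = 33.938411
roll angle φ = 22.425° = 0.39139008 rad
x = r_b·(cos φ + φ·sin φ) = 36.439153
y = r_b·(sin φ − φ·cos φ) = 0.667932

x=36.439153 y=0.667932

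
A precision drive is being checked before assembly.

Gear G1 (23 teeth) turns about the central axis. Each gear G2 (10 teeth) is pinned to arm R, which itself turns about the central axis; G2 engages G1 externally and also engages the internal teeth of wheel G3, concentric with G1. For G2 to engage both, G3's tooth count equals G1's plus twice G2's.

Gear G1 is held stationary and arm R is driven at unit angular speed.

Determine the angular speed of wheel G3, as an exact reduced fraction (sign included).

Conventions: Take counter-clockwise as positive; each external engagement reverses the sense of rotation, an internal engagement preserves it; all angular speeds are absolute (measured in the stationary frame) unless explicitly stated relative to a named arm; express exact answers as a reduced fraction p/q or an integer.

recognized (axles ride arm R): planetary set, 23/10/43 teeth
ring teeth: 23 + 2·10 = 43
23(ω_sun−ω_arm) = −43(ω_ring−ω_arm),  ω_sun = 0, ω_arm = 1
ω_ring = 1 − (23/43)(0−1) = 66/43
exact speed ratio = 66/43

66/43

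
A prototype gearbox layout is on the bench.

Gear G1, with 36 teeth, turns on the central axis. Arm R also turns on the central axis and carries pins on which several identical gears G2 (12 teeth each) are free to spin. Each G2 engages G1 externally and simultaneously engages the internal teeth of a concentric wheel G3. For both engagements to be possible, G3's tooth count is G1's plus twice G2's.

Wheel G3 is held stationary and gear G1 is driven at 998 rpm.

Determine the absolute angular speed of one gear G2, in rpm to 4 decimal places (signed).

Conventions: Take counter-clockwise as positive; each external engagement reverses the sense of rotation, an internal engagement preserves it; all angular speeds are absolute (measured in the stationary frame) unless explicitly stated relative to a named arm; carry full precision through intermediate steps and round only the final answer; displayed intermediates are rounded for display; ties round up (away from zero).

-1497.0000 rpm

class = planetary set [G3 = 36+2·12 = 60; Willis about the carrier]
normalise by the input: solve with ω_sun = 1, then scale by 998 rpm
ring teeth: 36 + 2·12 = 60
36(ω_sun−ω_arm) = −60(ω_ring−ω_arm),  ω_ring = 0, ω_sun = 1
36(1−ω_arm) = −60(0−ω_arm)  ⇒  96·ω_arm = 36  ⇒  ω_arm = 3/8
sun–planet mesh: 36·(1−3/8) = −12·(ω_p−ω_arm)  ⇒  ω_p−ω_arm = -15/8
ω_p = 3/8 − 15/8 = -3/2
scale: ω_p = -3/2 × 998 rpm = -1497.0000 rpm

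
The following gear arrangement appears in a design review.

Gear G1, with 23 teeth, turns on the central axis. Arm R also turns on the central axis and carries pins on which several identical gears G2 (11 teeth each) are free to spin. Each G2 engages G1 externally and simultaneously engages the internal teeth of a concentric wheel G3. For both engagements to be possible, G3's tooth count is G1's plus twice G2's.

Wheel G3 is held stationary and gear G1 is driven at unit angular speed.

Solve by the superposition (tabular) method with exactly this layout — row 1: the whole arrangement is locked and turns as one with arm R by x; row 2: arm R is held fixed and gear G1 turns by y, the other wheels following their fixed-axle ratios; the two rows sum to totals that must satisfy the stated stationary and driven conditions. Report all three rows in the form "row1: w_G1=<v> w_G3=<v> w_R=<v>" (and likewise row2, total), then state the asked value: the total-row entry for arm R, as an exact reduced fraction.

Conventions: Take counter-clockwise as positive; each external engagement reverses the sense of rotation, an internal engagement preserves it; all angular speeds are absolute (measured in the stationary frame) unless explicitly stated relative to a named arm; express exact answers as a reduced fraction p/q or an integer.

row1: w_G1=23/68 w_G3=23/68 w_R=23/68
row2: w_G1=45/68 w_G3=-23/68 w_R=0
total: w_G1=1 w_G3=0 w_R=23/68
asked value: 23/68

planetary set (23T centre, 11T on arm, 45T internal) — Willis relation
superposition row 1 [locked train]: every member turns x
superposition row 2 [arm held]: sun y, ring −(23/45)·y, arm 0
boundary: total ω_ring = x − (23/45)·y = 0 and total ω_sun = x + y = 1  ⇒  y = 45/68, x = 23/68
row 2 ring = −(23/45)·45/68 = -23/68
totals (row 1 + row 2): sun 23/68 + 45/68 = 1, ring 23/68 + (-23/68) = 0, arm 23/68 + 0 = 23/68
asked cell (total, arm) = 23/68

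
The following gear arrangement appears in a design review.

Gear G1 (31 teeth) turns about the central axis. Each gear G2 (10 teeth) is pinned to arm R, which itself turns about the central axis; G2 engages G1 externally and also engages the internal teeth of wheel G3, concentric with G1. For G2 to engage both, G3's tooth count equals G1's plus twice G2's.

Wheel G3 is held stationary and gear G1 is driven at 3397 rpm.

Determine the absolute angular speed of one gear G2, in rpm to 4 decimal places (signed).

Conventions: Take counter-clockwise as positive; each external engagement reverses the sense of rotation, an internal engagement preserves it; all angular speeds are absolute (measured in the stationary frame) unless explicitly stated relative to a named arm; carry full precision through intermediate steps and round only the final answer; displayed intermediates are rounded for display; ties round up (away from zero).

-5265.3500 rpm

recognized (axles ride arm R): planetary set, 31/10/51 teeth
normalise by the input: solve with ω_sun = 1, then scale by 3397 rpm
ring teeth: 31 + 2·10 = 51
31(ω_sun−ω_arm) = −51(ω_ring−ω_arm),  ω_ring = 0, ω_sun = 1
31(1−ω_arm) = −51(0−ω_arm)  ⇒  82·ω_arm = 31  ⇒  ω_arm = 31/82
sun–planet mesh: 31·(1−31/82) = −10·(ω_p−ω_arm)  ⇒  ω_p−ω_arm = -1581/820
ω_p = 31/82 − 1581/820 = -31/20
scale: ω_p = -31/20 × 3397 rpm = -5265.3500 rpm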